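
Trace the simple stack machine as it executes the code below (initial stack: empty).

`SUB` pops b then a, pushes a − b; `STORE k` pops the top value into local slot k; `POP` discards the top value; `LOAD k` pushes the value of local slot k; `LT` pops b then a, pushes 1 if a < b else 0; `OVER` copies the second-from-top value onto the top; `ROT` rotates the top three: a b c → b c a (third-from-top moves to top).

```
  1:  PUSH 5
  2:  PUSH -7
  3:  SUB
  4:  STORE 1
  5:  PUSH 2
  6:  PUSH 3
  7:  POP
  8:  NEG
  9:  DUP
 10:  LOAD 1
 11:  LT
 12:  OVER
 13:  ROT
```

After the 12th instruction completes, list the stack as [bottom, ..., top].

PUSH 5  : [5]
PUSH -7 : [5, -7]
SUB     : [12]
STORE 1 : []
PUSH 2  : [2]
PUSH 3  : [2, 3]
POP     : [2]
NEG     : [-2]
DUP     : [-2, -2]
LOAD 1  : [-2, -2, 12]
LT      : [-2, 1]
OVER    : [-2, 1, -2]

[-2, 1, -2]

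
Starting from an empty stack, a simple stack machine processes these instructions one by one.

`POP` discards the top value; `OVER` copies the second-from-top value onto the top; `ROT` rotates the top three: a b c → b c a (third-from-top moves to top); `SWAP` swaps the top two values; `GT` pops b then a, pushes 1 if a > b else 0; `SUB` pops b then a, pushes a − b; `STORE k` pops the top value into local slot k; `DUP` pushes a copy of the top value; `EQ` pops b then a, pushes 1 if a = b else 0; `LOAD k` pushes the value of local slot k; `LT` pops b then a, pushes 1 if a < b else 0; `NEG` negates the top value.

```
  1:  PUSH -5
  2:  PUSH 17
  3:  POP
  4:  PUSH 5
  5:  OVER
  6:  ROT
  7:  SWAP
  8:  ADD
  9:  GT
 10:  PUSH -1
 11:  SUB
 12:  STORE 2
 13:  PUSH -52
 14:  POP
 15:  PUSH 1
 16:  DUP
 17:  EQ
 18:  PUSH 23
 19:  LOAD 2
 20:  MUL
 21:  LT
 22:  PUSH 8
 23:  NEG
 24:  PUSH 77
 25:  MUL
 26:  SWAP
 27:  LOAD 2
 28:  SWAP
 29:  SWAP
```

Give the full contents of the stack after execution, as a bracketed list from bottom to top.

[-616, 1, 2]

PUSH -5  : [-5]
PUSH 17  : [-5, 17]
POP      : [-5]
PUSH 5   : [-5, 5]
OVER     : [-5, 5, -5]
ROT      : [5, -5, -5]
SWAP     : [5, -5, -5]
ADD      : [5, -10]
GT       : [1]
PUSH -1  : [1, -1]
SUB      : [2]
STORE 2  : []
PUSH -52 : [-52]
POP      : []
PUSH 1   : [1]
DUP      : [1, 1]
EQ       : [1]
PUSH 23  : [1, 23]
LOAD 2   : [1, 23, 2]
MUL      : [1, 46]
LT       : [1]
PUSH 8   : [1, 8]
NEG      : [1, -8]
PUSH 77  : [1, -8, 77]
MUL      : [1, -616]
SWAP     : [-616, 1]
LOAD 2   : [-616, 1, 2]
SWAP     : [-616, 2, 1]
SWAP     : [-616, 1, 2]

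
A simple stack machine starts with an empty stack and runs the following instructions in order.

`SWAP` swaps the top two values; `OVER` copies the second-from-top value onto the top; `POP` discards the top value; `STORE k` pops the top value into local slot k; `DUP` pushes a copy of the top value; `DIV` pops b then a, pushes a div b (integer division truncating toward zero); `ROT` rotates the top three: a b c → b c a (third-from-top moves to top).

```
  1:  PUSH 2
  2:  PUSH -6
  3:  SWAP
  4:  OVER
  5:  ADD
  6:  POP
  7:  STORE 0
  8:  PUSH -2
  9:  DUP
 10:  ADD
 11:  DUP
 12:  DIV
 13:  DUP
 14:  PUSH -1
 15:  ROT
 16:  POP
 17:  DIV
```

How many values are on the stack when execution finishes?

1

PUSH 2   2
PUSH -6  2 -6
SWAP     -6 2
OVER     -6 2 -6
ADD      -6 -4
POP      -6
STORE 0  (empty)
PUSH -2  -2
DUP      -2 -2
ADD      -4
DUP      -4 -4
DIV      1
DUP      1 1
PUSH -1  1 1 -1
ROT      1 -1 1
POP      1 -1
DIV      -1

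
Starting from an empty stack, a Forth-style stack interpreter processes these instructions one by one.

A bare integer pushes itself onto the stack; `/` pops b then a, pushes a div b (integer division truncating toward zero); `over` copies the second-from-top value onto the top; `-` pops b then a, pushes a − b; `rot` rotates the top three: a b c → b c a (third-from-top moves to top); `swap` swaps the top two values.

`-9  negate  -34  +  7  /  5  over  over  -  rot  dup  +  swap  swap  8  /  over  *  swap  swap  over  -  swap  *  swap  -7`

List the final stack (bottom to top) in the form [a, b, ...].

[-64, 5, -7]

-9      [-9]
negate  [9]
-34     [9, -34]
+       [-25]
7       [-25, 7]
/       [-3]
5       [-3, 5]
over    [-3, 5, -3]
over    [-3, 5, -3, 5]
-       [-3, 5, -8]
rot     [5, -8, -3]
dup     [5, -8, -3, -3]
+       [5, -8, -6]
swap    [5, -6, -8]
swap    [5, -8, -6]
8       [5, -8, -6, 8]
/       [5, -8, 0]
over    [5, -8, 0, -8]
*       [5, -8, 0]
swap    [5, 0, -8]
swap    [5, -8, 0]
over    [5, -8, 0, -8]
-       [5, -8, 8]
swap    [5, 8, -8]
*       [5, -64]
swap    [-64, 5]
-7      [-64, 5, -7]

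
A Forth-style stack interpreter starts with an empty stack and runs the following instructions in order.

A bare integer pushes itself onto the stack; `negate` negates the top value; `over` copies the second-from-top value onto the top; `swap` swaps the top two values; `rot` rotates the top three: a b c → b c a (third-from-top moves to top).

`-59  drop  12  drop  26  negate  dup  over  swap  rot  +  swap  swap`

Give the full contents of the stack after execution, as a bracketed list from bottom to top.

-59    → [-59]
drop   → []
12     → [12]
drop   → []
26     → [26]
negate → [-26]
dup    → [-26, -26]
over   → [-26, -26, -26]
swap   → [-26, -26, -26]
rot    → [-26, -26, -26]
+      → [-26, -52]
swap   → [-52, -26]
swap   → [-26, -52]

[-26, -52]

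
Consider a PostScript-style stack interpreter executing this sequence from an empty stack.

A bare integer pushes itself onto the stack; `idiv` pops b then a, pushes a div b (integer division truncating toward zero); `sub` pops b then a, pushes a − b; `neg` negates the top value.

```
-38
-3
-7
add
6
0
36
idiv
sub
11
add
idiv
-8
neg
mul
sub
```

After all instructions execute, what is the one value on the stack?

-38  : -38
-3   : -38 -3
-7   : -38 -3 -7
add  : -38 -10
6    : -38 -10 6
0    : -38 -10 6 0
36   : -38 -10 6 0 36
idiv : -38 -10 6 0
sub  : -38 -10 6
11   : -38 -10 6 11
add  : -38 -10 17
idiv : -38 0
-8   : -38 0 -8
neg  : -38 0 8
mul  : -38 0
sub  : -38

-38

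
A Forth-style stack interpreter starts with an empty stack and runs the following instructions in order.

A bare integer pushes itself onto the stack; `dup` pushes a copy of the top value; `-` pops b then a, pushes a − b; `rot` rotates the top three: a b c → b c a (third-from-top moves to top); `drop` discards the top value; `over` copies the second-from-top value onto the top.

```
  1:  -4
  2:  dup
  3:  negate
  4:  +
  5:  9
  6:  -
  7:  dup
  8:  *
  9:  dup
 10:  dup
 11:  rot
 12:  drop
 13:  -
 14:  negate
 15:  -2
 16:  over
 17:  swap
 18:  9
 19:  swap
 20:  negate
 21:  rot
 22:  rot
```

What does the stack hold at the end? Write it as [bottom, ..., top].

[0, 2, 0, 9]

-4     → [-4]
dup    → [-4, -4]
negate → [-4, 4]
+      → [0]
9      → [0, 9]
-      → [-9]
dup    → [-9, -9]
*      → [81]
dup    → [81, 81]
dup    → [81, 81, 81]
rot    → [81, 81, 81]
drop   → [81, 81]
-      → [0]
negate → [0]
-2     → [0, -2]
over   → [0, -2, 0]
swap   → [0, 0, -2]
9      → [0, 0, -2, 9]
swap   → [0, 0, 9, -2]
negate → [0, 0, 9, 2]
rot    → [0, 9, 2, 0]
rot    → [0, 2, 0, 9]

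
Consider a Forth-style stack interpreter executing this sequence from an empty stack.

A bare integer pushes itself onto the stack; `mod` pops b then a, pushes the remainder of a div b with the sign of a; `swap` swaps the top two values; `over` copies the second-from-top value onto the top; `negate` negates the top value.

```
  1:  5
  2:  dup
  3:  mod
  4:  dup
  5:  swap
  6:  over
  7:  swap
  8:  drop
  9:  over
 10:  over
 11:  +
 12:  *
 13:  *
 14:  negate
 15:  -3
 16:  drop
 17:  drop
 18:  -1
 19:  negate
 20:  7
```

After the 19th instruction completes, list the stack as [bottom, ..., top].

[1]

5      -> 5
dup    -> 5 5
mod    -> 0
dup    -> 0 0
swap   -> 0 0
over   -> 0 0 0
swap   -> 0 0 0
drop   -> 0 0
over   -> 0 0 0
over   -> 0 0 0 0
+      -> 0 0 0
*      -> 0 0
*      -> 0
negate -> 0
-3     -> 0 -3
drop   -> 0
drop   -> (empty)
-1     -> -1
negate -> 1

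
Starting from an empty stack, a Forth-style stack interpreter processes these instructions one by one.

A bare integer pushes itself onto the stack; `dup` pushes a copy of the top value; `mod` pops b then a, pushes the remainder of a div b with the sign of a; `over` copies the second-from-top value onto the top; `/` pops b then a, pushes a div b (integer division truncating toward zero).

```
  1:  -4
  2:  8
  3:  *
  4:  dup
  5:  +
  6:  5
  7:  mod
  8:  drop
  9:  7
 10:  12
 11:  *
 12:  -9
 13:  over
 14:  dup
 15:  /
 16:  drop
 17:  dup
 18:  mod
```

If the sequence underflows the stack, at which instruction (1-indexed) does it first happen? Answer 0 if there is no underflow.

-4   : [-4]
8    : [-4, 8]
*    : [-32]
dup  : [-32, -32]
+    : [-64]
5    : [-64, 5]
mod  : [-4]
drop : []
7    : [7]
12   : [7, 12]
*    : [84]
-9   : [84, -9]
over : [84, -9, 84]
dup  : [84, -9, 84, 84]
/    : [84, -9, 1]
drop : [84, -9]
dup  : [84, -9, -9]
mod  : [84, 0]

0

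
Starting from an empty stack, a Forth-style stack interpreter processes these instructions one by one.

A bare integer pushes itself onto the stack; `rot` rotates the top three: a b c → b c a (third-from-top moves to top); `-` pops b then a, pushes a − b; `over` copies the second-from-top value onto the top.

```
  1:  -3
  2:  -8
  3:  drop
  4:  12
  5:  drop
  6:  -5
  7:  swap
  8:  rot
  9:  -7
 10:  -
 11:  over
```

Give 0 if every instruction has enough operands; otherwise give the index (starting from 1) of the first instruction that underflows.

8

-3    [-3]
-8    [-3, -8]
drop  [-3]
12    [-3, 12]
drop  [-3]
-5    [-3, -5]
swap  [-5, -3]
rot  — needs 3 operands, stack has 2 → underflow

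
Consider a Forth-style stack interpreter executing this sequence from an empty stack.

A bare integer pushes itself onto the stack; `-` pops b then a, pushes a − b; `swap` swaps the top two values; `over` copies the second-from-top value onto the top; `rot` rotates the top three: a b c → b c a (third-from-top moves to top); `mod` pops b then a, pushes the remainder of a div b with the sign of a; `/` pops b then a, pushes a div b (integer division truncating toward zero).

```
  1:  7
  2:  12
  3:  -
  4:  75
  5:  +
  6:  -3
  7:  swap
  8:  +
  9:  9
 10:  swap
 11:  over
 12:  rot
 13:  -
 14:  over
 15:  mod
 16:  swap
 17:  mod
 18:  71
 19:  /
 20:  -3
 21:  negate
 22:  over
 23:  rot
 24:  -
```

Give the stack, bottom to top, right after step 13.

7     7
12    7 12
-     -5
75    -5 75
+     70
-3    70 -3
swap  -3 70
+     67
9     67 9
swap  9 67
over  9 67 9
rot   67 9 9
-     67 0

[67, 0]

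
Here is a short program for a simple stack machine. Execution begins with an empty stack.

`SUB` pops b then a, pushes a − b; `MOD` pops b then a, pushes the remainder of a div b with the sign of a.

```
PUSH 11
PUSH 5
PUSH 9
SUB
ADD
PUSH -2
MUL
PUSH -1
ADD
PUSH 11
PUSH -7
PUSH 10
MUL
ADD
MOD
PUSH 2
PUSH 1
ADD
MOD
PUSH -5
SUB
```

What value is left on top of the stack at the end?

PUSH 11 -> [11]
PUSH 5  -> [11, 5]
PUSH 9  -> [11, 5, 9]
SUB     -> [11, -4]
ADD     -> [7]
PUSH -2 -> [7, -2]
MUL     -> [-14]
PUSH -1 -> [-14, -1]
ADD     -> [-15]
PUSH 11 -> [-15, 11]
PUSH -7 -> [-15, 11, -7]
PUSH 10 -> [-15, 11, -7, 10]
MUL     -> [-15, 11, -70]
ADD     -> [-15, -59]
MOD     -> [-15]
PUSH 2  -> [-15, 2]
PUSH 1  -> [-15, 2, 1]
ADD     -> [-15, 3]
MOD     -> [0]
PUSH -5 -> [0, -5]
SUB     -> [5]

5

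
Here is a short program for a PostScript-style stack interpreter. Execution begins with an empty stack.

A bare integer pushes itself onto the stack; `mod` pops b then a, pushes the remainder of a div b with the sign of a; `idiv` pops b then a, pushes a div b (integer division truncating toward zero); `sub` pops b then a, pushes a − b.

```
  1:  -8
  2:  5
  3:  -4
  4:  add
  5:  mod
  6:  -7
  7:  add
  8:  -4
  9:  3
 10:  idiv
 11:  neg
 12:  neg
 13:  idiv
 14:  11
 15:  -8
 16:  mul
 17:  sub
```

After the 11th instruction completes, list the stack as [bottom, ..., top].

[-7, 1]

-8   → -8
5    → -8 5
-4   → -8 5 -4
add  → -8 1
mod  → 0
-7   → 0 -7
add  → -7
-4   → -7 -4
3    → -7 -4 3
idiv → -7 -1
neg  → -7 1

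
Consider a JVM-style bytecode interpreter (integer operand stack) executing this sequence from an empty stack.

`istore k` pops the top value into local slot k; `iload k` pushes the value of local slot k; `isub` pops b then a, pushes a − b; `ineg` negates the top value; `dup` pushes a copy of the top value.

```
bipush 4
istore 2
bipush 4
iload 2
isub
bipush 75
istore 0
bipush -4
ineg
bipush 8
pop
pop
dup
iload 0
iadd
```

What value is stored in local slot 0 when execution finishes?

bipush 4  → [4]
istore 2  → []
bipush 4  → [4]
iload 2   → [4, 4]
isub      → [0]
bipush 75 → [0, 75]
istore 0  → [0]
bipush -4 → [0, -4]
ineg      → [0, 4]
bipush 8  → [0, 4, 8]
pop       → [0, 4]
pop       → [0]
dup       → [0, 0]
iload 0   → [0, 0, 75]
iadd      → [0, 75]

75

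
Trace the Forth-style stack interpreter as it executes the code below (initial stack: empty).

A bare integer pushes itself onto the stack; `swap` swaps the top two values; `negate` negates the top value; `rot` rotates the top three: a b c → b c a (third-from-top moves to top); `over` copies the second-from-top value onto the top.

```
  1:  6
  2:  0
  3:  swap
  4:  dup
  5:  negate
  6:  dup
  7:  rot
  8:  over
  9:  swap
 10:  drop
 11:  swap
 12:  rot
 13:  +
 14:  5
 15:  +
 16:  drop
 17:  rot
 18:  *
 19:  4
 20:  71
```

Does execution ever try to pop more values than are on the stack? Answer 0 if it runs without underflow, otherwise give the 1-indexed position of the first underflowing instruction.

6      : 6
0      : 6 0
swap   : 0 6
dup    : 0 6 6
negate : 0 6 -6
dup    : 0 6 -6 -6
rot    : 0 -6 -6 6
over   : 0 -6 -6 6 -6
swap   : 0 -6 -6 -6 6
drop   : 0 -6 -6 -6
swap   : 0 -6 -6 -6
rot    : 0 -6 -6 -6
+      : 0 -6 -12
5      : 0 -6 -12 5
+      : 0 -6 -7
drop   : 0 -6
rot  — needs 3 operands, stack has 2 → underflow

17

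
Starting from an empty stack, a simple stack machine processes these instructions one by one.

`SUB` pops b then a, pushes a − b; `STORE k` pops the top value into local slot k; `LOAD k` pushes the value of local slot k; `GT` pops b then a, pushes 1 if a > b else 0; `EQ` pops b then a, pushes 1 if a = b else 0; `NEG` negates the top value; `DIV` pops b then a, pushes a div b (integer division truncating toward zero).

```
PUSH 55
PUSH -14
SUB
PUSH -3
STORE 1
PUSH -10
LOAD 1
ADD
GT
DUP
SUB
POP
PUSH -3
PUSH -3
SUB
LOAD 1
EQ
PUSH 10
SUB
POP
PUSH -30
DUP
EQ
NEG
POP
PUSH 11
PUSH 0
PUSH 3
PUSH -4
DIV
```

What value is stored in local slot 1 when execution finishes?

PUSH 55   55
PUSH -14  55 -14
SUB       69
PUSH -3   69 -3
STORE 1   69
PUSH -10  69 -10
LOAD 1    69 -10 -3
ADD       69 -13
GT        1
DUP       1 1
SUB       0
POP       (empty)
PUSH -3   -3
PUSH -3   -3 -3
SUB       0
LOAD 1    0 -3
EQ        0
PUSH 10   0 10
SUB       -10
POP       (empty)
PUSH -30  -30
DUP       -30 -30
EQ        1
NEG       -1
POP       (empty)
PUSH 11   11
PUSH 0    11 0
PUSH 3    11 0 3
PUSH -4   11 0 3 -4
DIV       11 0 0

-3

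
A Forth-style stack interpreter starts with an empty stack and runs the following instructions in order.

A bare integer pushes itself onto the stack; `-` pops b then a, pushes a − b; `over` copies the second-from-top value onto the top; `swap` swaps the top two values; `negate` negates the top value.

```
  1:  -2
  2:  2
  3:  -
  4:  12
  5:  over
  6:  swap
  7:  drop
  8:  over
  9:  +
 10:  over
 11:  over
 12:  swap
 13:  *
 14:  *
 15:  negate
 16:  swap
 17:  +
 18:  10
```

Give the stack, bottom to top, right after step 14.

-2    [-2]
2     [-2, 2]
-     [-4]
12    [-4, 12]
over  [-4, 12, -4]
swap  [-4, -4, 12]
drop  [-4, -4]
over  [-4, -4, -4]
+     [-4, -8]
over  [-4, -8, -4]
over  [-4, -8, -4, -8]
swap  [-4, -8, -8, -4]
*     [-4, -8, 32]
*     [-4, -256]

[-4, -256]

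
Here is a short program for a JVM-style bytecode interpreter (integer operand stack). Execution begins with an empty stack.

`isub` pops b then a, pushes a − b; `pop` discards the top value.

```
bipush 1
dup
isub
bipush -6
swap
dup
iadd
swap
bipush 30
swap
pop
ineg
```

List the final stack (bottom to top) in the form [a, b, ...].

[0, -30]

bipush 1   1
dup        1 1
isub       0
bipush -6  0 -6
swap       -6 0
dup        -6 0 0
iadd       -6 0
swap       0 -6
bipush 30  0 -6 30
swap       0 30 -6
pop        0 30
ineg       0 -30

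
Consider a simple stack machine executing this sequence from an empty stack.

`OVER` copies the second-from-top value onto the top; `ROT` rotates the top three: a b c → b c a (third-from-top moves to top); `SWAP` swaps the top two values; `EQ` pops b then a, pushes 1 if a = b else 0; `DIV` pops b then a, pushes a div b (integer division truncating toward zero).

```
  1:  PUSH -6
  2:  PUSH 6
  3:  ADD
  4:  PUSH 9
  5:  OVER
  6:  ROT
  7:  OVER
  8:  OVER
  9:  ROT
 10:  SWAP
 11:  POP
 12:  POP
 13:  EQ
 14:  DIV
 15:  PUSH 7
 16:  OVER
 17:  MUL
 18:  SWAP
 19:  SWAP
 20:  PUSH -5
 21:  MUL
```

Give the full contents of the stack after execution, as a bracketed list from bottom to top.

[9, -315]

PUSH -6 → [-6]
PUSH 6  → [-6, 6]
ADD     → [0]
PUSH 9  → [0, 9]
OVER    → [0, 9, 0]
ROT     → [9, 0, 0]
OVER    → [9, 0, 0, 0]
OVER    → [9, 0, 0, 0, 0]
ROT     → [9, 0, 0, 0, 0]
SWAP    → [9, 0, 0, 0, 0]
POP     → [9, 0, 0, 0]
POP     → [9, 0, 0]
EQ      → [9, 1]
DIV     → [9]
PUSH 7  → [9, 7]
OVER    → [9, 7, 9]
MUL     → [9, 63]
SWAP    → [63, 9]
SWAP    → [9, 63]
PUSH -5 → [9, 63, -5]
MUL     → [9, -315]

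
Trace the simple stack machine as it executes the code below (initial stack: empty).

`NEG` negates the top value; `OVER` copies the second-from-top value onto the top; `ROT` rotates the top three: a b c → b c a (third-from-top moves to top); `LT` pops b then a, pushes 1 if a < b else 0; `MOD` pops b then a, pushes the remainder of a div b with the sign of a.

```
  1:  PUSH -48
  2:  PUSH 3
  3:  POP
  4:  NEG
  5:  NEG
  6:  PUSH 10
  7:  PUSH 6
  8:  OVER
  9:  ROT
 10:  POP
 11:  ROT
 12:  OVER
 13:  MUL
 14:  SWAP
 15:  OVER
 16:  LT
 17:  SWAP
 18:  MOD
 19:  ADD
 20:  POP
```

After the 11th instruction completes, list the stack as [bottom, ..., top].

PUSH -48 -> -48
PUSH 3   -> -48 3
POP      -> -48
NEG      -> 48
NEG      -> -48
PUSH 10  -> -48 10
PUSH 6   -> -48 10 6
OVER     -> -48 10 6 10
ROT      -> -48 6 10 10
POP      -> -48 6 10
ROT      -> 6 10 -48

[6, 10, -48]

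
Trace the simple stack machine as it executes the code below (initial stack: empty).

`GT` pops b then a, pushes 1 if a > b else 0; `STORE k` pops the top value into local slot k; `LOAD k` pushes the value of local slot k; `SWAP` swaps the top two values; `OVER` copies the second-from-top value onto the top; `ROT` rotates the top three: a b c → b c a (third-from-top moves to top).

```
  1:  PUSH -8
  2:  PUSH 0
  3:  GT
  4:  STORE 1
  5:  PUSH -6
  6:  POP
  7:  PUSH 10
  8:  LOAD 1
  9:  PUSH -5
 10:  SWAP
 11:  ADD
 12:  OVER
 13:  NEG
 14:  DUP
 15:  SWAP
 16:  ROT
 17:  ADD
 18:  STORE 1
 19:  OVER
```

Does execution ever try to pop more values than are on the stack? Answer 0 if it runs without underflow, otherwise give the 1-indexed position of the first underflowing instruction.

0

PUSH -8 : -8
PUSH 0  : -8 0
GT      : 0
STORE 1 : (empty)
PUSH -6 : -6
POP     : (empty)
PUSH 10 : 10
LOAD 1  : 10 0
PUSH -5 : 10 0 -5
SWAP    : 10 -5 0
ADD     : 10 -5
OVER    : 10 -5 10
NEG     : 10 -5 -10
DUP     : 10 -5 -10 -10
SWAP    : 10 -5 -10 -10
ROT     : 10 -10 -10 -5
ADD     : 10 -10 -15
STORE 1 : 10 -10
OVER    : 10 -10 10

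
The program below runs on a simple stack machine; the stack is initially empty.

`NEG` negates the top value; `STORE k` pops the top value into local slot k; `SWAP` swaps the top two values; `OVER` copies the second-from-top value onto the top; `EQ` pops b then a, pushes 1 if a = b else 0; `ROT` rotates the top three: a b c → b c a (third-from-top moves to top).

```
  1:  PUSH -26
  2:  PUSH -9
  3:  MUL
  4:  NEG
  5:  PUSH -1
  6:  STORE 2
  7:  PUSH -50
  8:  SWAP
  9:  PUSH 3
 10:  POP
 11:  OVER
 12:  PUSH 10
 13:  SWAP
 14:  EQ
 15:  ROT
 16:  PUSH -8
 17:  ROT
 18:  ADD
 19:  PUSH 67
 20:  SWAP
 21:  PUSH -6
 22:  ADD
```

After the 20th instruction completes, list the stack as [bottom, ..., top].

PUSH -26  [-26]
PUSH -9   [-26, -9]
MUL       [234]
NEG       [-234]
PUSH -1   [-234, -1]
STORE 2   [-234]
PUSH -50  [-234, -50]
SWAP      [-50, -234]
PUSH 3    [-50, -234, 3]
POP       [-50, -234]
OVER      [-50, -234, -50]
PUSH 10   [-50, -234, -50, 10]
SWAP      [-50, -234, 10, -50]
EQ        [-50, -234, 0]
ROT       [-234, 0, -50]
PUSH -8   [-234, 0, -50, -8]
ROT       [-234, -50, -8, 0]
ADD       [-234, -50, -8]
PUSH 67   [-234, -50, -8, 67]
SWAP      [-234, -50, 67, -8]

[-234, -50, 67, -8]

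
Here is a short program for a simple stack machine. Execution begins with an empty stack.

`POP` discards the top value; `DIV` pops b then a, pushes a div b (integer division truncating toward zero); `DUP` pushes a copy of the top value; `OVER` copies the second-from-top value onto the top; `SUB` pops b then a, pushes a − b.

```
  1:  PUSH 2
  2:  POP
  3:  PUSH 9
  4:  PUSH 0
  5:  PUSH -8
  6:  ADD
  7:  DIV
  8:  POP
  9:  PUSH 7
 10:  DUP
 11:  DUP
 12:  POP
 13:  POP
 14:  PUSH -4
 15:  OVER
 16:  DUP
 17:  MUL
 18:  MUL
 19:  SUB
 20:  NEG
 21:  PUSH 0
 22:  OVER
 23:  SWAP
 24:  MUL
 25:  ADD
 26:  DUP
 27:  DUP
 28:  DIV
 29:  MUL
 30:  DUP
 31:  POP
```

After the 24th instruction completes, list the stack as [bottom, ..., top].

[-203, 0]

PUSH 2   [2]
POP      []
PUSH 9   [9]
PUSH 0   [9, 0]
PUSH -8  [9, 0, -8]
ADD      [9, -8]
DIV      [-1]
POP      []
PUSH 7   [7]
DUP      [7, 7]
DUP      [7, 7, 7]
POP      [7, 7]
POP      [7]
PUSH -4  [7, -4]
OVER     [7, -4, 7]
DUP      [7, -4, 7, 7]
MUL      [7, -4, 49]
MUL      [7, -196]
SUB      [203]
NEG      [-203]
PUSH 0   [-203, 0]
OVER     [-203, 0, -203]
SWAP     [-203, -203, 0]
MUL      [-203, 0]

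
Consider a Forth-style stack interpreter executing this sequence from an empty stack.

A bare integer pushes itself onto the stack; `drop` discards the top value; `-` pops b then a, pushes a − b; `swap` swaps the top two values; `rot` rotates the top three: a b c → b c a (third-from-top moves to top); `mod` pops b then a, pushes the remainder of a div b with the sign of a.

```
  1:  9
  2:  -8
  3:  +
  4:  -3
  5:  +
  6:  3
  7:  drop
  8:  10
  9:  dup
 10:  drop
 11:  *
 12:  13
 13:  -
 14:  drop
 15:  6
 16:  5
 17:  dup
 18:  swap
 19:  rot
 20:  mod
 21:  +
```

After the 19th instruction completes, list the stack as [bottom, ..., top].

9    -> [9]
-8   -> [9, -8]
+    -> [1]
-3   -> [1, -3]
+    -> [-2]
3    -> [-2, 3]
drop -> [-2]
10   -> [-2, 10]
dup  -> [-2, 10, 10]
drop -> [-2, 10]
*    -> [-20]
13   -> [-20, 13]
-    -> [-33]
drop -> []
6    -> [6]
5    -> [6, 5]
dup  -> [6, 5, 5]
swap -> [6, 5, 5]
rot  -> [5, 5, 6]

[5, 5, 6]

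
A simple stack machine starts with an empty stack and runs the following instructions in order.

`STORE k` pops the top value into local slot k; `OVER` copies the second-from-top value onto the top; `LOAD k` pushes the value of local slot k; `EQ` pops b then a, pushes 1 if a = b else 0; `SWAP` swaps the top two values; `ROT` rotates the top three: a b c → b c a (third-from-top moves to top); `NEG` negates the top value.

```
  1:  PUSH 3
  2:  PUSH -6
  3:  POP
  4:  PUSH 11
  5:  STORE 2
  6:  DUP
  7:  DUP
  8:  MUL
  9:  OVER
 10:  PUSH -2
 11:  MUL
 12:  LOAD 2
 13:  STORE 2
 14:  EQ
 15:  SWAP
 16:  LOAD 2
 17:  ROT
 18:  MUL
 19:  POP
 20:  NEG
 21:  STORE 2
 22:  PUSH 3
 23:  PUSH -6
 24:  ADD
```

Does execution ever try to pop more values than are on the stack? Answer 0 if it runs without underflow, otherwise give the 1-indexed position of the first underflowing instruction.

PUSH 3  : 3
PUSH -6 : 3 -6
POP     : 3
PUSH 11 : 3 11
STORE 2 : 3
DUP     : 3 3
DUP     : 3 3 3
MUL     : 3 9
OVER    : 3 9 3
PUSH -2 : 3 9 3 -2
MUL     : 3 9 -6
LOAD 2  : 3 9 -6 11
STORE 2 : 3 9 -6
EQ      : 3 0
SWAP    : 0 3
LOAD 2  : 0 3 11
ROT     : 3 11 0
MUL     : 3 0
POP     : 3
NEG     : -3
STORE 2 : (empty)
PUSH 3  : 3
PUSH -6 : 3 -6
ADD     : -3

0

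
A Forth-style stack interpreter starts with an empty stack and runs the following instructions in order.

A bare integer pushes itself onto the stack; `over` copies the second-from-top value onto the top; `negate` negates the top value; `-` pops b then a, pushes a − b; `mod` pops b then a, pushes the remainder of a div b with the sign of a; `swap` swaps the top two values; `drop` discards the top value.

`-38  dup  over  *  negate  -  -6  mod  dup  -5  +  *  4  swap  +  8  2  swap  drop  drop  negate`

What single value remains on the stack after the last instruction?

-38     [-38]
dup     [-38, -38]
over    [-38, -38, -38]
*       [-38, 1444]
negate  [-38, -1444]
-       [1406]
-6      [1406, -6]
mod     [2]
dup     [2, 2]
-5      [2, 2, -5]
+       [2, -3]
*       [-6]
4       [-6, 4]
swap    [4, -6]
+       [-2]
8       [-2, 8]
2       [-2, 8, 2]
swap    [-2, 2, 8]
drop    [-2, 2]
drop    [-2]
negate  [2]

2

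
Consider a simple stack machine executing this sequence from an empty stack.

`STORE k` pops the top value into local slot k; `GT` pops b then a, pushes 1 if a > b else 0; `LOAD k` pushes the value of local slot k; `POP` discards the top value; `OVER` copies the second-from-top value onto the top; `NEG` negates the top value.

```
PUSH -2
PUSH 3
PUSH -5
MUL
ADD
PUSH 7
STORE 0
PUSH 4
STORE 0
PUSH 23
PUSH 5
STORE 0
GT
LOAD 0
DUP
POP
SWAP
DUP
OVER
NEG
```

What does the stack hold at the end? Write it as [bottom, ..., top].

PUSH -2 → -2
PUSH 3  → -2 3
PUSH -5 → -2 3 -5
MUL     → -2 -15
ADD     → -17
PUSH 7  → -17 7
STORE 0 → -17
PUSH 4  → -17 4
STORE 0 → -17
PUSH 23 → -17 23
PUSH 5  → -17 23 5
STORE 0 → -17 23
GT      → 0
LOAD 0  → 0 5
DUP     → 0 5 5
POP     → 0 5
SWAP    → 5 0
DUP     → 5 0 0
OVER    → 5 0 0 0
NEG     → 5 0 0 0

[5, 0, 0, 0]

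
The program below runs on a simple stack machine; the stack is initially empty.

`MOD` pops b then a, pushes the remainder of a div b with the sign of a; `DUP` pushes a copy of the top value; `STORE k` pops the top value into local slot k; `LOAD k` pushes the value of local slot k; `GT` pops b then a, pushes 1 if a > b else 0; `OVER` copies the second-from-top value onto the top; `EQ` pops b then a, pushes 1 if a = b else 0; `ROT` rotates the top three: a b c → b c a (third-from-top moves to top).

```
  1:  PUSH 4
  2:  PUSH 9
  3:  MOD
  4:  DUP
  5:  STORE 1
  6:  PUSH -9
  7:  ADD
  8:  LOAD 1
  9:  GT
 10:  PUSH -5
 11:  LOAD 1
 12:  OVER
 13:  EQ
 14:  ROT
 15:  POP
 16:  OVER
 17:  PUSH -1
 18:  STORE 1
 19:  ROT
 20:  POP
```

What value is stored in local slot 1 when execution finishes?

-1

PUSH 4  → [4]
PUSH 9  → [4, 9]
MOD     → [4]
DUP     → [4, 4]
STORE 1 → [4]
PUSH -9 → [4, -9]
ADD     → [-5]
LOAD 1  → [-5, 4]
GT      → [0]
PUSH -5 → [0, -5]
LOAD 1  → [0, -5, 4]
OVER    → [0, -5, 4, -5]
EQ      → [0, -5, 0]
ROT     → [-5, 0, 0]
POP     → [-5, 0]
OVER    → [-5, 0, -5]
PUSH -1 → [-5, 0, -5, -1]
STORE 1 → [-5, 0, -5]
ROT     → [0, -5, -5]
POP     → [0, -5]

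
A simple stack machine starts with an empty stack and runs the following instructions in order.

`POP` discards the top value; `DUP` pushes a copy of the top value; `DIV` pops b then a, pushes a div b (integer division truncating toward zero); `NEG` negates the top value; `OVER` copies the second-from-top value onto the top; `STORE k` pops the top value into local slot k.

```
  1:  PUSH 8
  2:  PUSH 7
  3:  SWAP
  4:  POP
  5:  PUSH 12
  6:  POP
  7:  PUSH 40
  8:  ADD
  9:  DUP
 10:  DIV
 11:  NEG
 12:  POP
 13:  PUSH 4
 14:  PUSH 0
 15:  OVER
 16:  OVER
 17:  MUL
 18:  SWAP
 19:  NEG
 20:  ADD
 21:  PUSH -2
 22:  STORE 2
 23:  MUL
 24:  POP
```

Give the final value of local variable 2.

-2

PUSH 8   [8]
PUSH 7   [8, 7]
SWAP     [7, 8]
POP      [7]
PUSH 12  [7, 12]
POP      [7]
PUSH 40  [7, 40]
ADD      [47]
DUP      [47, 47]
DIV      [1]
NEG      [-1]
POP      []
PUSH 4   [4]
PUSH 0   [4, 0]
OVER     [4, 0, 4]
OVER     [4, 0, 4, 0]
MUL      [4, 0, 0]
SWAP     [4, 0, 0]
NEG      [4, 0, 0]
ADD      [4, 0]
PUSH -2  [4, 0, -2]
STORE 2  [4, 0]
MUL      [0]
POP      []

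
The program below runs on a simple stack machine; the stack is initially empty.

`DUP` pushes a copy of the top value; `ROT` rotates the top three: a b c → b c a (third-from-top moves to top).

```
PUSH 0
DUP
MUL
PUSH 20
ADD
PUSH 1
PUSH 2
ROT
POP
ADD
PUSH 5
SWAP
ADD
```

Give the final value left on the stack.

8

PUSH 0   0
DUP      0 0
MUL      0
PUSH 20  0 20
ADD      20
PUSH 1   20 1
PUSH 2   20 1 2
ROT      1 2 20
POP      1 2
ADD      3
PUSH 5   3 5
SWAP     5 3
ADD      8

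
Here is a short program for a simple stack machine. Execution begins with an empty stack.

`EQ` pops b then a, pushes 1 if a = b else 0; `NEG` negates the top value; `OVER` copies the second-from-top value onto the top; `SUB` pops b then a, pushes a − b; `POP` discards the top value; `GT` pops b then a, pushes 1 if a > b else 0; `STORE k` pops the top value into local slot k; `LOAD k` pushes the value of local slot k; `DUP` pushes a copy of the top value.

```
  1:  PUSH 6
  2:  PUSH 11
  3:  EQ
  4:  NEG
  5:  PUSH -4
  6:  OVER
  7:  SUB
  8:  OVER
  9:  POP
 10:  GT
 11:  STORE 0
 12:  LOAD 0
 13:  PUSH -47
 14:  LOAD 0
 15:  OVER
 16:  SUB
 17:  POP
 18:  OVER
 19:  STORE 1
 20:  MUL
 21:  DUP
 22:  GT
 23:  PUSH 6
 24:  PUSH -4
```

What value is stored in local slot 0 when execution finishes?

1

PUSH 6   -> 6
PUSH 11  -> 6 11
EQ       -> 0
NEG      -> 0
PUSH -4  -> 0 -4
OVER     -> 0 -4 0
SUB      -> 0 -4
OVER     -> 0 -4 0
POP      -> 0 -4
GT       -> 1
STORE 0  -> (empty)
LOAD 0   -> 1
PUSH -47 -> 1 -47
LOAD 0   -> 1 -47 1
OVER     -> 1 -47 1 -47
SUB      -> 1 -47 48
POP      -> 1 -47
OVER     -> 1 -47 1
STORE 1  -> 1 -47
MUL      -> -47
DUP      -> -47 -47
GT       -> 0
PUSH 6   -> 0 6
PUSH -4  -> 0 6 -4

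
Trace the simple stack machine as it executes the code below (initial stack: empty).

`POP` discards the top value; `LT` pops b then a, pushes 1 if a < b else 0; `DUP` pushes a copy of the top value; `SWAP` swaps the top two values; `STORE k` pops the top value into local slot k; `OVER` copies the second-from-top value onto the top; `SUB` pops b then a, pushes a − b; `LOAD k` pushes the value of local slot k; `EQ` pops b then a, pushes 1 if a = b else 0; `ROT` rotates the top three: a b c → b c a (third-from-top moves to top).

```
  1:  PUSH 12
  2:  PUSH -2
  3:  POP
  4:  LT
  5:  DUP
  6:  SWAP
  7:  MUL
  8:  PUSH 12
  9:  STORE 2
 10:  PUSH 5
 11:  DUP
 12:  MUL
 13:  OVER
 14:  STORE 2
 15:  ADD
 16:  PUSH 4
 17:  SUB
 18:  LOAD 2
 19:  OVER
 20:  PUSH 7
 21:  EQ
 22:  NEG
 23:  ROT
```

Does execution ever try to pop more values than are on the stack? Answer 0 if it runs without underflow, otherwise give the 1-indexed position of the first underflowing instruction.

PUSH 12 → 12
PUSH -2 → 12 -2
POP     → 12
LT  — needs 2 operands, stack has 1 → underflow

4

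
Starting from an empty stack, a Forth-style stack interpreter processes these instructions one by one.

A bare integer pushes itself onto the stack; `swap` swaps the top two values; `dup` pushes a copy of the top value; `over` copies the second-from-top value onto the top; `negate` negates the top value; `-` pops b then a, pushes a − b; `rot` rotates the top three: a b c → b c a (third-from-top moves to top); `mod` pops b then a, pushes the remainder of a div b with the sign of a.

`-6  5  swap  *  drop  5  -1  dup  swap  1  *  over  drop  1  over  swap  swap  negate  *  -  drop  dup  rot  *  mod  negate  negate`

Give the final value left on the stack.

-6     : -6
5      : -6 5
swap   : 5 -6
*      : -30
drop   : (empty)
5      : 5
-1     : 5 -1
dup    : 5 -1 -1
swap   : 5 -1 -1
1      : 5 -1 -1 1
*      : 5 -1 -1
over   : 5 -1 -1 -1
drop   : 5 -1 -1
1      : 5 -1 -1 1
over   : 5 -1 -1 1 -1
swap   : 5 -1 -1 -1 1
swap   : 5 -1 -1 1 -1
negate : 5 -1 -1 1 1
*      : 5 -1 -1 1
-      : 5 -1 -2
drop   : 5 -1
dup    : 5 -1 -1
rot    : -1 -1 5
*      : -1 -5
mod    : -1
negate : 1
negate : -1

-1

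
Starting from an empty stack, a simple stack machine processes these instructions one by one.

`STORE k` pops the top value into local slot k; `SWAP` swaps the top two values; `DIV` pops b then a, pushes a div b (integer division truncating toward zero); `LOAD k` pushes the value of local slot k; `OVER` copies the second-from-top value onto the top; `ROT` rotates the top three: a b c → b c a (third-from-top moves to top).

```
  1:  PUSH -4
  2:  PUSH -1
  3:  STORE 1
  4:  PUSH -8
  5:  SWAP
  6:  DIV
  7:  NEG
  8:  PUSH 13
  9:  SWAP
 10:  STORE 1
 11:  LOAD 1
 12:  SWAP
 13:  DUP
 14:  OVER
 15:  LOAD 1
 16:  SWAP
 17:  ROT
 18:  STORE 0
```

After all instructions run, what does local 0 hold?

PUSH -4  -4
PUSH -1  -4 -1
STORE 1  -4
PUSH -8  -4 -8
SWAP     -8 -4
DIV      2
NEG      -2
PUSH 13  -2 13
SWAP     13 -2
STORE 1  13
LOAD 1   13 -2
SWAP     -2 13
DUP      -2 13 13
OVER     -2 13 13 13
LOAD 1   -2 13 13 13 -2
SWAP     -2 13 13 -2 13
ROT      -2 13 -2 13 13
STORE 0  -2 13 -2 13

13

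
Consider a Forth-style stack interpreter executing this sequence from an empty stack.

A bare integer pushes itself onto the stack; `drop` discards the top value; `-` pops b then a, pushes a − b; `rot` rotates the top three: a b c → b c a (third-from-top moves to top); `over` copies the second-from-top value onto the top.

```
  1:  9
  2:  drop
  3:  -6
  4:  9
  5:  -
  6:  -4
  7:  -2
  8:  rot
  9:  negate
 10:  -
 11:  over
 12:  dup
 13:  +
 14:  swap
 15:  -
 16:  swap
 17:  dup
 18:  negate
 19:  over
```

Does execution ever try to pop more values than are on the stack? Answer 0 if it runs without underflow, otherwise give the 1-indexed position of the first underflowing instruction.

9      → [9]
drop   → []
-6     → [-6]
9      → [-6, 9]
-      → [-15]
-4     → [-15, -4]
-2     → [-15, -4, -2]
rot    → [-4, -2, -15]
negate → [-4, -2, 15]
-      → [-4, -17]
over   → [-4, -17, -4]
dup    → [-4, -17, -4, -4]
+      → [-4, -17, -8]
swap   → [-4, -8, -17]
-      → [-4, 9]
swap   → [9, -4]
dup    → [9, -4, -4]
negate → [9, -4, 4]
over   → [9, -4, 4, -4]

0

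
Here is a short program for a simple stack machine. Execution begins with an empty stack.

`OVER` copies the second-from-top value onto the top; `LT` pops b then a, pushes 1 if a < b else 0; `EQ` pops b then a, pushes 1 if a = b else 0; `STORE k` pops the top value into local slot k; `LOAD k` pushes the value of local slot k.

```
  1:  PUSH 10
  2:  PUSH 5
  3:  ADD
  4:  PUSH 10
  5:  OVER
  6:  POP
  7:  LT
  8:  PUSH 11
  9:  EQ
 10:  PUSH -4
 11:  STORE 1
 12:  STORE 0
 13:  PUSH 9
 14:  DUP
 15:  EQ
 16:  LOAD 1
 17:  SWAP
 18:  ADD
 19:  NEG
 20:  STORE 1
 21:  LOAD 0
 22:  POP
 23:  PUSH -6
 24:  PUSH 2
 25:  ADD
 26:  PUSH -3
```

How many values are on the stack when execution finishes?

2

PUSH 10 -> 10
PUSH 5  -> 10 5
ADD     -> 15
PUSH 10 -> 15 10
OVER    -> 15 10 15
POP     -> 15 10
LT      -> 0
PUSH 11 -> 0 11
EQ      -> 0
PUSH -4 -> 0 -4
STORE 1 -> 0
STORE 0 -> (empty)
PUSH 9  -> 9
DUP     -> 9 9
EQ      -> 1
LOAD 1  -> 1 -4
SWAP    -> -4 1
ADD     -> -3
NEG     -> 3
STORE 1 -> (empty)
LOAD 0  -> 0
POP     -> (empty)
PUSH -6 -> -6
PUSH 2  -> -6 2
ADD     -> -4
PUSH -3 -> -4 -3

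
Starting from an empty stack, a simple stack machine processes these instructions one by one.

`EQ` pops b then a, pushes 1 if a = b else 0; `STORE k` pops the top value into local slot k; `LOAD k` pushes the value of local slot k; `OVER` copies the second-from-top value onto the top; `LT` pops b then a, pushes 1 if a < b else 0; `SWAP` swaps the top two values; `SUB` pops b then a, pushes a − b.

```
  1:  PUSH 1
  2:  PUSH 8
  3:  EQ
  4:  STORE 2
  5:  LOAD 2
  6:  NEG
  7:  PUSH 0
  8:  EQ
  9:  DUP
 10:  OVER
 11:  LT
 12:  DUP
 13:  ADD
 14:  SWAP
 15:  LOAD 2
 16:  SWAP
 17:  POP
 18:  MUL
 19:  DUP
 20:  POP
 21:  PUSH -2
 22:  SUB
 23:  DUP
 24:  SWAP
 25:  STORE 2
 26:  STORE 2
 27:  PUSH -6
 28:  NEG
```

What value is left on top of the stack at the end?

PUSH 1  → 1
PUSH 8  → 1 8
EQ      → 0
STORE 2 → (empty)
LOAD 2  → 0
NEG     → 0
PUSH 0  → 0 0
EQ      → 1
DUP     → 1 1
OVER    → 1 1 1
LT      → 1 0
DUP     → 1 0 0
ADD     → 1 0
SWAP    → 0 1
LOAD 2  → 0 1 0
SWAP    → 0 0 1
POP     → 0 0
MUL     → 0
DUP     → 0 0
POP     → 0
PUSH -2 → 0 -2
SUB     → 2
DUP     → 2 2
SWAP    → 2 2
STORE 2 → 2
STORE 2 → (empty)
PUSH -6 → -6
NEG     → 6

6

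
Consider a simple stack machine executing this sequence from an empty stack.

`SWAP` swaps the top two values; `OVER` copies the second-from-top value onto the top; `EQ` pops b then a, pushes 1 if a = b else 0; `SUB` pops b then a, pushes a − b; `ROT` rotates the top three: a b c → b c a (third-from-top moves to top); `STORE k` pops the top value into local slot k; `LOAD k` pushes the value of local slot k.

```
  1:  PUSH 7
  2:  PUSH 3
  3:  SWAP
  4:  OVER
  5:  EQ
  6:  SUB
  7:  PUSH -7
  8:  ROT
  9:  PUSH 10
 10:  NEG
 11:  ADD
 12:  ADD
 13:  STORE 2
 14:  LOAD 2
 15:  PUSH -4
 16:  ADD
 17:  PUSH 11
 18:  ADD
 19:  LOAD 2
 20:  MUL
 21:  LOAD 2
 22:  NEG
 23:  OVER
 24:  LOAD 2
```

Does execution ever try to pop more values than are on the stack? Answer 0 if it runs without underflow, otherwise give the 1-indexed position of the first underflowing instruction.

8

PUSH 7  → 7
PUSH 3  → 7 3
SWAP    → 3 7
OVER    → 3 7 3
EQ      → 3 0
SUB     → 3
PUSH -7 → 3 -7
ROT  — needs 3 operands, stack has 2 → underflow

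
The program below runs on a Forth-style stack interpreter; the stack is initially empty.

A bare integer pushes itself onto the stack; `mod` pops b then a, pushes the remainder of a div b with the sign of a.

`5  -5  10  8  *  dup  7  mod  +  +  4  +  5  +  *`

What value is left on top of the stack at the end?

5   -> 5
-5  -> 5 -5
10  -> 5 -5 10
8   -> 5 -5 10 8
*   -> 5 -5 80
dup -> 5 -5 80 80
7   -> 5 -5 80 80 7
mod -> 5 -5 80 3
+   -> 5 -5 83
+   -> 5 78
4   -> 5 78 4
+   -> 5 82
5   -> 5 82 5
+   -> 5 87
*   -> 435

435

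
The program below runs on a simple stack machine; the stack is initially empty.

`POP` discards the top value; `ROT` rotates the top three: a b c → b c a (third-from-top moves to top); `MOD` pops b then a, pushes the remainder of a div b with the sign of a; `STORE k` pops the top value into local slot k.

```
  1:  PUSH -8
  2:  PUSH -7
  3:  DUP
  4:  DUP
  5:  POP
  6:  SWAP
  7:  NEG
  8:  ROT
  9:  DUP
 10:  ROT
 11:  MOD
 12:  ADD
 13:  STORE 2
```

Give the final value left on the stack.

PUSH -8  -8
PUSH -7  -8 -7
DUP      -8 -7 -7
DUP      -8 -7 -7 -7
POP      -8 -7 -7
SWAP     -8 -7 -7
NEG      -8 -7 7
ROT      -7 7 -8
DUP      -7 7 -8 -8
ROT      -7 -8 -8 7
MOD      -7 -8 -1
ADD      -7 -9
STORE 2  -7

-7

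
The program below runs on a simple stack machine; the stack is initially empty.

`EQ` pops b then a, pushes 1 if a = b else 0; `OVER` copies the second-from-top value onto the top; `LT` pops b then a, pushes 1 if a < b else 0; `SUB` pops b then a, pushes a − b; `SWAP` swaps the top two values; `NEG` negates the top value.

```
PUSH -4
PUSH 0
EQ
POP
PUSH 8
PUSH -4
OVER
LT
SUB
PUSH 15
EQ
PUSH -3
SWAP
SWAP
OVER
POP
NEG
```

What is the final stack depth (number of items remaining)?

PUSH -4 -> [-4]
PUSH 0  -> [-4, 0]
EQ      -> [0]
POP     -> []
PUSH 8  -> [8]
PUSH -4 -> [8, -4]
OVER    -> [8, -4, 8]
LT      -> [8, 1]
SUB     -> [7]
PUSH 15 -> [7, 15]
EQ      -> [0]
PUSH -3 -> [0, -3]
SWAP    -> [-3, 0]
SWAP    -> [0, -3]
OVER    -> [0, -3, 0]
POP     -> [0, -3]
NEG     -> [0, 3]

2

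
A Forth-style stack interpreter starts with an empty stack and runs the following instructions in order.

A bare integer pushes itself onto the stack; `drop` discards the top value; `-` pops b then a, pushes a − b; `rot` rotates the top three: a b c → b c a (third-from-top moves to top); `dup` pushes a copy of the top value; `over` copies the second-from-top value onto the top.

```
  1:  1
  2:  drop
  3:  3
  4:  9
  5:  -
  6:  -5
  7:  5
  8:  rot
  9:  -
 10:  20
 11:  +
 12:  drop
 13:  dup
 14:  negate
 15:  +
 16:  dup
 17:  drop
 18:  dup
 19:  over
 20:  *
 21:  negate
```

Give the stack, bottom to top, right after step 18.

1       1
drop    (empty)
3       3
9       3 9
-       -6
-5      -6 -5
5       -6 -5 5
rot     -5 5 -6
-       -5 11
20      -5 11 20
+       -5 31
drop    -5
dup     -5 -5
negate  -5 5
+       0
dup     0 0
drop    0
dup     0 0

[0, 0]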